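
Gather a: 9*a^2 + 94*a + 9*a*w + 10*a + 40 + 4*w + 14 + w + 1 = 9*a^2 + a*(9*w + 104) + 5*w + 55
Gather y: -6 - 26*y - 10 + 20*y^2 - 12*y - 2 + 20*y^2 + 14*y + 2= 40*y^2 - 24*y - 16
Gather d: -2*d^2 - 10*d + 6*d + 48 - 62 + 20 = -2*d^2 - 4*d + 6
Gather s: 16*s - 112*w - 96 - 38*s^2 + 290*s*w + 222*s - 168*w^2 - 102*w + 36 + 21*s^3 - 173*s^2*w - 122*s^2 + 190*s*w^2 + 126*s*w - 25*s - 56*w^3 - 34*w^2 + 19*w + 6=21*s^3 + s^2*(-173*w - 160) + s*(190*w^2 + 416*w + 213) - 56*w^3 - 202*w^2 - 195*w - 54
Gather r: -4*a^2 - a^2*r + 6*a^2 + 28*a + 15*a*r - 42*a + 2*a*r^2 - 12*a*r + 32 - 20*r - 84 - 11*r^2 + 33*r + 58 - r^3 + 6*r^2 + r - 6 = 2*a^2 - 14*a - r^3 + r^2*(2*a - 5) + r*(-a^2 + 3*a + 14)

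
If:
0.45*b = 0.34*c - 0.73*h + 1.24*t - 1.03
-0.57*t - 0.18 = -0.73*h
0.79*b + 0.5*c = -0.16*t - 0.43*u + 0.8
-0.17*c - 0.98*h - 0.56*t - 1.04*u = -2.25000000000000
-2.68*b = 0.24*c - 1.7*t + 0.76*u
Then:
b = -5.02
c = 5.31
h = -3.08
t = -4.26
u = 6.49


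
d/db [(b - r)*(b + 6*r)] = 2*b + 5*r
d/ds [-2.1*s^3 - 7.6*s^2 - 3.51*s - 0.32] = -6.3*s^2 - 15.2*s - 3.51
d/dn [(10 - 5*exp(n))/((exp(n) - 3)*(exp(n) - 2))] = 5*exp(n)/(exp(n) - 3)^2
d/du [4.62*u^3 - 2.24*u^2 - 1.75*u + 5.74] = 13.86*u^2 - 4.48*u - 1.75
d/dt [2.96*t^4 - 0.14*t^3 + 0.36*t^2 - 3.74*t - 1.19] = 11.84*t^3 - 0.42*t^2 + 0.72*t - 3.74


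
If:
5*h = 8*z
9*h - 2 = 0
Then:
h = 2/9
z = 5/36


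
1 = 1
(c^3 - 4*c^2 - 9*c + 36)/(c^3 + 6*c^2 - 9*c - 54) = (c - 4)/(c + 6)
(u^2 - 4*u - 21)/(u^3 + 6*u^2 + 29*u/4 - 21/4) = 4*(u - 7)/(4*u^2 + 12*u - 7)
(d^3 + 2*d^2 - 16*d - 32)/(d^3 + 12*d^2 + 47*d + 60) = (d^2 - 2*d - 8)/(d^2 + 8*d + 15)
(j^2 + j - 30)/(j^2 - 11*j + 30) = (j + 6)/(j - 6)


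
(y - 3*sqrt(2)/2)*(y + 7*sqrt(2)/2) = y^2 + 2*sqrt(2)*y - 21/2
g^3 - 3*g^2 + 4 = (g - 2)^2*(g + 1)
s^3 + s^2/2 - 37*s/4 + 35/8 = (s - 5/2)*(s - 1/2)*(s + 7/2)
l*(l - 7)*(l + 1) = l^3 - 6*l^2 - 7*l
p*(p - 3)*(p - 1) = p^3 - 4*p^2 + 3*p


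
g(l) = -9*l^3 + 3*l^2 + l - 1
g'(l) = -27*l^2 + 6*l + 1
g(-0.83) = 5.38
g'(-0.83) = -22.58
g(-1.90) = 69.66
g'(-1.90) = -107.87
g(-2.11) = 94.79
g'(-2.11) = -131.87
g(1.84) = -45.07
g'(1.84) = -79.37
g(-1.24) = 19.53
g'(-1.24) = -47.96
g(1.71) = -35.52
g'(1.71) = -67.69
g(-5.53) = 1607.22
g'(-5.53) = -857.86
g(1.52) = -24.16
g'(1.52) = -52.26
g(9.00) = -6310.00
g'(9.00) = -2132.00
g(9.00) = -6310.00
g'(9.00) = -2132.00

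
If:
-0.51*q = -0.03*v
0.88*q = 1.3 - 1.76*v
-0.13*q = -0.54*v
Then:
No Solution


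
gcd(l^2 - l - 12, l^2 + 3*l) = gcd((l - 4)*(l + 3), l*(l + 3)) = l + 3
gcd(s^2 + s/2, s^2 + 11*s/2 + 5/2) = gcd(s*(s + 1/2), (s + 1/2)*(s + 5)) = s + 1/2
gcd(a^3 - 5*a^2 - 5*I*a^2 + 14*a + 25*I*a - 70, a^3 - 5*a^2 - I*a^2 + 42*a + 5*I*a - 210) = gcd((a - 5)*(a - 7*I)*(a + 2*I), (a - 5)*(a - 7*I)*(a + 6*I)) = a^2 + a*(-5 - 7*I) + 35*I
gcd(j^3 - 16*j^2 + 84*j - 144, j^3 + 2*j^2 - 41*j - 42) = j - 6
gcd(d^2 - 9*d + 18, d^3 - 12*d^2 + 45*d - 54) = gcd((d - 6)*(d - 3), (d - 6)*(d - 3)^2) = d^2 - 9*d + 18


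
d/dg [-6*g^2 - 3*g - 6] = -12*g - 3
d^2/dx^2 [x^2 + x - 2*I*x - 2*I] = 2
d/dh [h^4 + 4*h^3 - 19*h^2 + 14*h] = 4*h^3 + 12*h^2 - 38*h + 14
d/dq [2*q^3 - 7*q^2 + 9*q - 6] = 6*q^2 - 14*q + 9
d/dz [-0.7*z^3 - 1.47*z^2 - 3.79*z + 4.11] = -2.1*z^2 - 2.94*z - 3.79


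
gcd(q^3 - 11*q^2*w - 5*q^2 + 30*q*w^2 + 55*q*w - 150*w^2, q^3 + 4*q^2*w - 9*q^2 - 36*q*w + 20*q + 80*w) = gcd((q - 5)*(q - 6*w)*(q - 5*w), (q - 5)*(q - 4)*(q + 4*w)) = q - 5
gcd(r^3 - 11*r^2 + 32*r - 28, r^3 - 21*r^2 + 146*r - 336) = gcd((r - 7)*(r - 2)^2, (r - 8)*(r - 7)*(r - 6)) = r - 7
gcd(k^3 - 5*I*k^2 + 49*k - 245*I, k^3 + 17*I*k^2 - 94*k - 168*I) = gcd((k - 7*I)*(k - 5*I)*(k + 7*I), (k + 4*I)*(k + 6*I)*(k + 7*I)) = k + 7*I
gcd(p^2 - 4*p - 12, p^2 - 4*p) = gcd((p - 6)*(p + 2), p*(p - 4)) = 1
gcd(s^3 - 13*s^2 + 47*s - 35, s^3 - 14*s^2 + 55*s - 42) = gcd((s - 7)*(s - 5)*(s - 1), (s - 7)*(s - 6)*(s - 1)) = s^2 - 8*s + 7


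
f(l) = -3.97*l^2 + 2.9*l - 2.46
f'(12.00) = -92.38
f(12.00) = -539.34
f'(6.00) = -44.74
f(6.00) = -127.98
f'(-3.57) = 31.25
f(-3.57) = -63.41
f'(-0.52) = 7.03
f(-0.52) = -5.04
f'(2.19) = -14.49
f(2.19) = -15.15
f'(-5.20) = 44.19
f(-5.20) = -124.89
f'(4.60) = -33.62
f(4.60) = -73.13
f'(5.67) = -42.12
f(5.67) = -113.65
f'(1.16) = -6.31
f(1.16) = -4.44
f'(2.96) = -20.60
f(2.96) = -28.66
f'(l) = 2.9 - 7.94*l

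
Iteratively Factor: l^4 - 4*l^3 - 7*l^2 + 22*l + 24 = (l - 3)*(l^3 - l^2 - 10*l - 8) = (l - 4)*(l - 3)*(l^2 + 3*l + 2) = (l - 4)*(l - 3)*(l + 2)*(l + 1)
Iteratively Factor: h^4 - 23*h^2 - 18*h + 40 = (h + 2)*(h^3 - 2*h^2 - 19*h + 20) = (h - 1)*(h + 2)*(h^2 - h - 20) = (h - 1)*(h + 2)*(h + 4)*(h - 5)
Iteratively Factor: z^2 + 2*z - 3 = (z + 3)*(z - 1)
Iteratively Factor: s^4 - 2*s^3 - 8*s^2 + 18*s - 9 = (s - 3)*(s^3 + s^2 - 5*s + 3) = (s - 3)*(s - 1)*(s^2 + 2*s - 3) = (s - 3)*(s - 1)^2*(s + 3)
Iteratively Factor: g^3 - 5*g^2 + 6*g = (g)*(g^2 - 5*g + 6) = g*(g - 3)*(g - 2)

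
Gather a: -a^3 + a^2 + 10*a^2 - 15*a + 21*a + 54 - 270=-a^3 + 11*a^2 + 6*a - 216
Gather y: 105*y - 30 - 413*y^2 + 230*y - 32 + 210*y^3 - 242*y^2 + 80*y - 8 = 210*y^3 - 655*y^2 + 415*y - 70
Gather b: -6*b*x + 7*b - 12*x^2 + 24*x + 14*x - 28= b*(7 - 6*x) - 12*x^2 + 38*x - 28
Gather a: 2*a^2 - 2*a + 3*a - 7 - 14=2*a^2 + a - 21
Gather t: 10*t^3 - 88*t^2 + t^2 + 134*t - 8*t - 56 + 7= 10*t^3 - 87*t^2 + 126*t - 49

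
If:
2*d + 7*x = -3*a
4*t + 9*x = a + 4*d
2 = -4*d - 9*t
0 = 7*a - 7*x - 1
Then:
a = 319/2324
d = -433/2324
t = -81/581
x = -13/2324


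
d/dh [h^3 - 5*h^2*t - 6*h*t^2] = 3*h^2 - 10*h*t - 6*t^2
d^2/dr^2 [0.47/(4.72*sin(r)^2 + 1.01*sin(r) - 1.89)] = (-41.883392*sin(r)^4 - 6.721752*sin(r)^3 + 45.574537*sin(r)^2 + 12.546321*sin(r) + 9.344446)/(4.72*sin(r)^2 + 1.01*sin(r) - 1.89)^3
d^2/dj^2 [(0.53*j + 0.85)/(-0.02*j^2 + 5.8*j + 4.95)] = ((0.04*j - 5.8)*(0.08*j - 11.6)*(0.53*j + 0.85) + (0.0636*j - 6.114)*(-0.02*j^2 + 5.8*j + 4.95))/(-0.02*j^2 + 5.8*j + 4.95)^3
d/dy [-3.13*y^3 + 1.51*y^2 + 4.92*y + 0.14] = -9.39*y^2 + 3.02*y + 4.92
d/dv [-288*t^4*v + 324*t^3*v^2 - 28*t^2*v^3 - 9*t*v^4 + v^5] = -288*t^4 + 648*t^3*v - 84*t^2*v^2 - 36*t*v^3 + 5*v^4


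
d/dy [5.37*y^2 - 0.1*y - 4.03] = 10.74*y - 0.1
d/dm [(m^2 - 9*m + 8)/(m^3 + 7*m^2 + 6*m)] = (-m^4 + 18*m^3 + 45*m^2 - 112*m - 48)/(m^2*(m^4 + 14*m^3 + 61*m^2 + 84*m + 36))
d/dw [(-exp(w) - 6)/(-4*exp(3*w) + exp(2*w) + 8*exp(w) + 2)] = (-8*exp(3*w) - 71*exp(2*w) + 12*exp(w) + 46)*exp(w)/(16*exp(6*w) - 8*exp(5*w) - 63*exp(4*w) + 68*exp(2*w) + 32*exp(w) + 4)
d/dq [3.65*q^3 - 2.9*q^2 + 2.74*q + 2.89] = 10.95*q^2 - 5.8*q + 2.74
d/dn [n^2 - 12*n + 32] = 2*n - 12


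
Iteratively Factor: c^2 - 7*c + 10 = (c - 2)*(c - 5)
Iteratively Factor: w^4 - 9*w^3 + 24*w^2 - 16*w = (w)*(w^3 - 9*w^2 + 24*w - 16) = w*(w - 4)*(w^2 - 5*w + 4) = w*(w - 4)^2*(w - 1)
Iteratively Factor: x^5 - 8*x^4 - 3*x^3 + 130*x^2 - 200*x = (x)*(x^4 - 8*x^3 - 3*x^2 + 130*x - 200) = x*(x - 2)*(x^3 - 6*x^2 - 15*x + 100) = x*(x - 2)*(x + 4)*(x^2 - 10*x + 25) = x*(x - 5)*(x - 2)*(x + 4)*(x - 5)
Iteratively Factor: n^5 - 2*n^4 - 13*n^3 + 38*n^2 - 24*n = (n + 4)*(n^4 - 6*n^3 + 11*n^2 - 6*n) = (n - 1)*(n + 4)*(n^3 - 5*n^2 + 6*n) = (n - 2)*(n - 1)*(n + 4)*(n^2 - 3*n) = n*(n - 2)*(n - 1)*(n + 4)*(n - 3)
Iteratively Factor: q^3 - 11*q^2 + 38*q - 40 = (q - 2)*(q^2 - 9*q + 20) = (q - 5)*(q - 2)*(q - 4)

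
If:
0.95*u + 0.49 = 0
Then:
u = -0.52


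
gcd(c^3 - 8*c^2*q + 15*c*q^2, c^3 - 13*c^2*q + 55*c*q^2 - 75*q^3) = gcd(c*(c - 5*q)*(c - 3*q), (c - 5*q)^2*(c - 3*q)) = c^2 - 8*c*q + 15*q^2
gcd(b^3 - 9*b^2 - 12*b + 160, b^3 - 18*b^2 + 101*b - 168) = b - 8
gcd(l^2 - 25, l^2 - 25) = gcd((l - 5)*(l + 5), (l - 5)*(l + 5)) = l^2 - 25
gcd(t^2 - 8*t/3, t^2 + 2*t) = t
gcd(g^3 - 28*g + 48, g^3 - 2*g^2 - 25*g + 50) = g - 2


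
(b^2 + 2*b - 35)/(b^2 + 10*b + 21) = (b - 5)/(b + 3)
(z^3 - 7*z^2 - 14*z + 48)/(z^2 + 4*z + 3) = (z^2 - 10*z + 16)/(z + 1)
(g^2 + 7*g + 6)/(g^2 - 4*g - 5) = (g + 6)/(g - 5)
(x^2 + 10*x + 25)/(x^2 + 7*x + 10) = (x + 5)/(x + 2)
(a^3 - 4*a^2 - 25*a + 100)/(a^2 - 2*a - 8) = (a^2 - 25)/(a + 2)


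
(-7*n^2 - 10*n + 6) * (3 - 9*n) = 63*n^3 + 69*n^2 - 84*n + 18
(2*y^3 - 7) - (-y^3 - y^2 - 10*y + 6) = 3*y^3 + y^2 + 10*y - 13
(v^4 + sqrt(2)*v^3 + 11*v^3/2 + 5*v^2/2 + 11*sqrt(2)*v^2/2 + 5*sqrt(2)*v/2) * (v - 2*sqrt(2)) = v^5 - sqrt(2)*v^4 + 11*v^4/2 - 11*sqrt(2)*v^3/2 - 3*v^3/2 - 22*v^2 - 5*sqrt(2)*v^2/2 - 10*v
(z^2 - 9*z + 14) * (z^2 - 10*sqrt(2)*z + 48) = z^4 - 10*sqrt(2)*z^3 - 9*z^3 + 62*z^2 + 90*sqrt(2)*z^2 - 432*z - 140*sqrt(2)*z + 672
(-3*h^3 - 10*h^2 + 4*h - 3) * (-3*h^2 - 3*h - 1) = 9*h^5 + 39*h^4 + 21*h^3 + 7*h^2 + 5*h + 3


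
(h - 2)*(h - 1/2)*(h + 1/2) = h^3 - 2*h^2 - h/4 + 1/2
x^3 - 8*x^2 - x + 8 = (x - 8)*(x - 1)*(x + 1)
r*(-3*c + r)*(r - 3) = -3*c*r^2 + 9*c*r + r^3 - 3*r^2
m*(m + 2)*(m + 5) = m^3 + 7*m^2 + 10*m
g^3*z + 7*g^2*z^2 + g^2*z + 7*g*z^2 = g*(g + 7*z)*(g*z + z)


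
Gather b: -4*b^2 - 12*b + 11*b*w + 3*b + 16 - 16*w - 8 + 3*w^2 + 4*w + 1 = -4*b^2 + b*(11*w - 9) + 3*w^2 - 12*w + 9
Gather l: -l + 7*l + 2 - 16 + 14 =6*l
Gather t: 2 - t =2 - t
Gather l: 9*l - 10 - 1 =9*l - 11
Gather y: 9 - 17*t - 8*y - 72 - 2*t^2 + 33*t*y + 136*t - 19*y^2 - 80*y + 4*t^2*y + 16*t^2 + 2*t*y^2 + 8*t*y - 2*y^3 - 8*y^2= 14*t^2 + 119*t - 2*y^3 + y^2*(2*t - 27) + y*(4*t^2 + 41*t - 88) - 63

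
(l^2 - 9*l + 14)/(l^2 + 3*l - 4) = (l^2 - 9*l + 14)/(l^2 + 3*l - 4)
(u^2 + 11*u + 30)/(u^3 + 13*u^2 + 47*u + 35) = (u + 6)/(u^2 + 8*u + 7)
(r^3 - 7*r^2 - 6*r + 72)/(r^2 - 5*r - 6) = (r^2 - r - 12)/(r + 1)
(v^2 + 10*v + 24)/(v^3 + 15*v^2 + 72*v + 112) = (v + 6)/(v^2 + 11*v + 28)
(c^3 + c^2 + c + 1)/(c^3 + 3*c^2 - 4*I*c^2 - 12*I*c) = (c^3 + c^2 + c + 1)/(c*(c^2 + c*(3 - 4*I) - 12*I))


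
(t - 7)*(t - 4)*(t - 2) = t^3 - 13*t^2 + 50*t - 56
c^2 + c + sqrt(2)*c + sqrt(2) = (c + 1)*(c + sqrt(2))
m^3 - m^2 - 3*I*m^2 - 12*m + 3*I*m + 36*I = (m - 4)*(m + 3)*(m - 3*I)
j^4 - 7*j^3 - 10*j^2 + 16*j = j*(j - 8)*(j - 1)*(j + 2)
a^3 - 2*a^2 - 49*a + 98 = (a - 7)*(a - 2)*(a + 7)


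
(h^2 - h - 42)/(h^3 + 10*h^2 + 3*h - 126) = (h - 7)/(h^2 + 4*h - 21)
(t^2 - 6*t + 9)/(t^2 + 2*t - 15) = (t - 3)/(t + 5)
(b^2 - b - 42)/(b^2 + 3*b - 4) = (b^2 - b - 42)/(b^2 + 3*b - 4)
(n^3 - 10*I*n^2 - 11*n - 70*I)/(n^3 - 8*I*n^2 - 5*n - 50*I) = (n - 7*I)/(n - 5*I)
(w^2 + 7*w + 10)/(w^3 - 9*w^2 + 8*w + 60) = (w + 5)/(w^2 - 11*w + 30)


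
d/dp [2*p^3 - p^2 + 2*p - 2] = 6*p^2 - 2*p + 2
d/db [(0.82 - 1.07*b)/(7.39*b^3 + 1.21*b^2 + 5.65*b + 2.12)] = (15.8146*b^3 - 16.8847*b^2 - 1.9844*b - 6.9014)/(54.6121*b^6 + 17.8838*b^5 + 84.9711*b^4 + 45.0066*b^3 + 37.0529*b^2 + 23.956*b + 4.4944)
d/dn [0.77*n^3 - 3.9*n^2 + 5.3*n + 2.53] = 2.31*n^2 - 7.8*n + 5.3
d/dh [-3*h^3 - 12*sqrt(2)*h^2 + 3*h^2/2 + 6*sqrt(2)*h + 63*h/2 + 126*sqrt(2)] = -9*h^2 - 24*sqrt(2)*h + 3*h + 6*sqrt(2) + 63/2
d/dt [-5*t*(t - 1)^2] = 5*(1 - 3*t)*(t - 1)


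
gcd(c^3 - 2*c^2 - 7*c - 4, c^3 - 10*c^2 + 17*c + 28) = c^2 - 3*c - 4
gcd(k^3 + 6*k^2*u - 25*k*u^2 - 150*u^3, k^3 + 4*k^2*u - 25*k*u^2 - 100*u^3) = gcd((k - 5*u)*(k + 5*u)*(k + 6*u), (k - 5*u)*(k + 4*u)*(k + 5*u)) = -k^2 + 25*u^2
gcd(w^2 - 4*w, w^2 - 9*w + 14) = 1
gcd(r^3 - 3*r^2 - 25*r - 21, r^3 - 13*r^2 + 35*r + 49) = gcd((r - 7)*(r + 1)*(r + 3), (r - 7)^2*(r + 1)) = r^2 - 6*r - 7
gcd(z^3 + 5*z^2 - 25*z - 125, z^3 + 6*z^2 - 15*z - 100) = z^2 + 10*z + 25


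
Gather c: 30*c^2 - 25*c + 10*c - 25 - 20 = 30*c^2 - 15*c - 45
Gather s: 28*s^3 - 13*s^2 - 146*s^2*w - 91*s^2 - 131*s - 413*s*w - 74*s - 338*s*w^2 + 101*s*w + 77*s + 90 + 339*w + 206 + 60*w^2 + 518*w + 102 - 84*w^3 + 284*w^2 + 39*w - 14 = 28*s^3 + s^2*(-146*w - 104) + s*(-338*w^2 - 312*w - 128) - 84*w^3 + 344*w^2 + 896*w + 384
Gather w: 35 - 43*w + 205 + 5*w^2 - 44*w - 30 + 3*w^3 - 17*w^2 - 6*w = 3*w^3 - 12*w^2 - 93*w + 210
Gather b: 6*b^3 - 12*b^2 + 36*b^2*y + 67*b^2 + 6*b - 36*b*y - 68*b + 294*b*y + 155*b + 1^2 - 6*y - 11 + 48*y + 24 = 6*b^3 + b^2*(36*y + 55) + b*(258*y + 93) + 42*y + 14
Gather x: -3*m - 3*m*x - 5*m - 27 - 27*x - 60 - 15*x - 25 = -8*m + x*(-3*m - 42) - 112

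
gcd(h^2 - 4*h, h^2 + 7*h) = h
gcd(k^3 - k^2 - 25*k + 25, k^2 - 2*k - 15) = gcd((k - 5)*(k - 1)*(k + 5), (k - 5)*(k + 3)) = k - 5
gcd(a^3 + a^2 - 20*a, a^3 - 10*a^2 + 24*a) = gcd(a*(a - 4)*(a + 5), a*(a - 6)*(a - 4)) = a^2 - 4*a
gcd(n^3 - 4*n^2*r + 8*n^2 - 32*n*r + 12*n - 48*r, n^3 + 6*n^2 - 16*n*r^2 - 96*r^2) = -n^2 + 4*n*r - 6*n + 24*r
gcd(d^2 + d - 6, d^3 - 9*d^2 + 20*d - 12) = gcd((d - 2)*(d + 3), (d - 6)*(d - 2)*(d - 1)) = d - 2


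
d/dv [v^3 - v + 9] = 3*v^2 - 1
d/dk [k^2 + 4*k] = 2*k + 4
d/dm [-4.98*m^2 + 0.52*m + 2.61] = 0.52 - 9.96*m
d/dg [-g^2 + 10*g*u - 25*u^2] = -2*g + 10*u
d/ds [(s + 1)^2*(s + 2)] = (s + 1)*(3*s + 5)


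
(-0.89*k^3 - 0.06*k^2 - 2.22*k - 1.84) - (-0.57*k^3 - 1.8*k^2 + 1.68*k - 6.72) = -0.32*k^3 + 1.74*k^2 - 3.9*k + 4.88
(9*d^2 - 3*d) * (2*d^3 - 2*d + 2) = 18*d^5 - 6*d^4 - 18*d^3 + 24*d^2 - 6*d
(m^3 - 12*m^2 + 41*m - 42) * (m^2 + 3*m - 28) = m^5 - 9*m^4 - 23*m^3 + 417*m^2 - 1274*m + 1176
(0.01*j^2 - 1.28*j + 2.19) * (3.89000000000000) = 0.0389*j^2 - 4.9792*j + 8.5191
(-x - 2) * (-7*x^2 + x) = 7*x^3 + 13*x^2 - 2*x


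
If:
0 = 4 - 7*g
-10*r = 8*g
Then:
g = 4/7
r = -16/35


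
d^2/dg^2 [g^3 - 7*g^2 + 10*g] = 6*g - 14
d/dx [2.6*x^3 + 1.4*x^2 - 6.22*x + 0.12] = 7.8*x^2 + 2.8*x - 6.22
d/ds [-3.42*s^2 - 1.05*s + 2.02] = -6.84*s - 1.05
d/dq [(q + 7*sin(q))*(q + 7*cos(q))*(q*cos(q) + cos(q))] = -(q + 1)*(q + 7*sin(q))*(7*sin(q) - 1)*cos(q) + (q + 1)*(q + 7*cos(q))*(7*cos(q) + 1)*cos(q) - (q + 7*sin(q))*(q + 7*cos(q))*(q*sin(q) - sqrt(2)*cos(q + pi/4))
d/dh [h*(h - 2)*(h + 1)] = 3*h^2 - 2*h - 2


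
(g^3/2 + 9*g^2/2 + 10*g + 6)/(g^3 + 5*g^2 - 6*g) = (g^2 + 3*g + 2)/(2*g*(g - 1))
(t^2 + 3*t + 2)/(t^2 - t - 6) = (t + 1)/(t - 3)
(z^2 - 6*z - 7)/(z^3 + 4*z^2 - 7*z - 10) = (z - 7)/(z^2 + 3*z - 10)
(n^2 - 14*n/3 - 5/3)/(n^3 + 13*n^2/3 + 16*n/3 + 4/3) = (n - 5)/(n^2 + 4*n + 4)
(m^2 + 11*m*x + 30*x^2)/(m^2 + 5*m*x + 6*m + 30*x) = (m + 6*x)/(m + 6)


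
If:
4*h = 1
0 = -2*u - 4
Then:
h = 1/4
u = -2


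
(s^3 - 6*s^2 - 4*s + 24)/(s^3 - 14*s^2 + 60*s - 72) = (s + 2)/(s - 6)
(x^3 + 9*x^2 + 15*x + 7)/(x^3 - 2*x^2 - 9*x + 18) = (x^3 + 9*x^2 + 15*x + 7)/(x^3 - 2*x^2 - 9*x + 18)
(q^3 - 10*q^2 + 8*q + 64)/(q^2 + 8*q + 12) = (q^2 - 12*q + 32)/(q + 6)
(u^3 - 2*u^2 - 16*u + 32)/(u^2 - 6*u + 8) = u + 4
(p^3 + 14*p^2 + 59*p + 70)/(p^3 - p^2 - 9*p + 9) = (p^3 + 14*p^2 + 59*p + 70)/(p^3 - p^2 - 9*p + 9)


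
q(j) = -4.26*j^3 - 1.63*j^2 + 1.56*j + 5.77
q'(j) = -12.78*j^2 - 3.26*j + 1.56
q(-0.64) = 5.22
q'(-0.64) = -1.59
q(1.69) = -16.81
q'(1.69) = -40.45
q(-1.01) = 6.92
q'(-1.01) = -8.18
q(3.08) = -129.36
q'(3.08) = -129.72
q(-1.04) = 7.18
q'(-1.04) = -8.87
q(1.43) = -7.79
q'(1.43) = -29.24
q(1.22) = -2.49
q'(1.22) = -21.44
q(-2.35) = 48.39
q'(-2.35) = -61.36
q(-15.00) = 13993.12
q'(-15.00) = -2825.04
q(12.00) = -7571.51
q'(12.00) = -1877.88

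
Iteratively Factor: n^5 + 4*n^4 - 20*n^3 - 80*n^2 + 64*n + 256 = (n + 4)*(n^4 - 20*n^2 + 64) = (n - 2)*(n + 4)*(n^3 + 2*n^2 - 16*n - 32) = (n - 2)*(n + 4)^2*(n^2 - 2*n - 8) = (n - 4)*(n - 2)*(n + 4)^2*(n + 2)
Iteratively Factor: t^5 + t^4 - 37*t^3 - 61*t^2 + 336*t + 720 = (t + 3)*(t^4 - 2*t^3 - 31*t^2 + 32*t + 240) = (t + 3)^2*(t^3 - 5*t^2 - 16*t + 80) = (t + 3)^2*(t + 4)*(t^2 - 9*t + 20) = (t - 5)*(t + 3)^2*(t + 4)*(t - 4)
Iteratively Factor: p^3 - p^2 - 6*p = (p)*(p^2 - p - 6) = p*(p - 3)*(p + 2)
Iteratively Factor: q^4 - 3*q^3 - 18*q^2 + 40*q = (q + 4)*(q^3 - 7*q^2 + 10*q) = q*(q + 4)*(q^2 - 7*q + 10) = q*(q - 5)*(q + 4)*(q - 2)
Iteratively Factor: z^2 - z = (z - 1)*(z)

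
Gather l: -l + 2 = 2 - l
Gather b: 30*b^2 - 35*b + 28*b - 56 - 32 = 30*b^2 - 7*b - 88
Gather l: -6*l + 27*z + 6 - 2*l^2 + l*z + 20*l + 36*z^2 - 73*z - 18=-2*l^2 + l*(z + 14) + 36*z^2 - 46*z - 12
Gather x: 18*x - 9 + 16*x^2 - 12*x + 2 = 16*x^2 + 6*x - 7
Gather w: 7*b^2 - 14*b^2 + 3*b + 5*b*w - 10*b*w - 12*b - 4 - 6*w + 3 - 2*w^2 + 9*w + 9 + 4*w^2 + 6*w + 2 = -7*b^2 - 9*b + 2*w^2 + w*(9 - 5*b) + 10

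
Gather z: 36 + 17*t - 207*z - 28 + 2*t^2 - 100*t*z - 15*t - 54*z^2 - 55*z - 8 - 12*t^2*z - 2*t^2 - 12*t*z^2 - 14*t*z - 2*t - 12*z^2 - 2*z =z^2*(-12*t - 66) + z*(-12*t^2 - 114*t - 264)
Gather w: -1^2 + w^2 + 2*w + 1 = w^2 + 2*w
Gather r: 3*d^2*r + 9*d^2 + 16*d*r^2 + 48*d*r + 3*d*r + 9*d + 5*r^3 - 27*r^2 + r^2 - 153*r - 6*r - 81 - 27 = 9*d^2 + 9*d + 5*r^3 + r^2*(16*d - 26) + r*(3*d^2 + 51*d - 159) - 108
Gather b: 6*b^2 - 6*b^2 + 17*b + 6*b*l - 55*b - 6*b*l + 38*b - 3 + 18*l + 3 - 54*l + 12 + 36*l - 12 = 0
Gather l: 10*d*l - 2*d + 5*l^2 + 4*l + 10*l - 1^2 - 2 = -2*d + 5*l^2 + l*(10*d + 14) - 3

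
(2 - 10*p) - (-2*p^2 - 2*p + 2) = 2*p^2 - 8*p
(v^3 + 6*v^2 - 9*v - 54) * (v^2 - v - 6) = v^5 + 5*v^4 - 21*v^3 - 81*v^2 + 108*v + 324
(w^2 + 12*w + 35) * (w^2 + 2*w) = w^4 + 14*w^3 + 59*w^2 + 70*w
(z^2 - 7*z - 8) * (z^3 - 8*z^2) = z^5 - 15*z^4 + 48*z^3 + 64*z^2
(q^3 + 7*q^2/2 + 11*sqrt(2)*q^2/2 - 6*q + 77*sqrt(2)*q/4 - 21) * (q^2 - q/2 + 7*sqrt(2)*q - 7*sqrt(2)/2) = q^5 + 3*q^4 + 25*sqrt(2)*q^4/2 + 75*sqrt(2)*q^3/2 + 277*q^3/4 - 511*sqrt(2)*q^2/8 + 213*q^2 - 126*sqrt(2)*q - 497*q/4 + 147*sqrt(2)/2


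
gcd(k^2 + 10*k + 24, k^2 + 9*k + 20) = k + 4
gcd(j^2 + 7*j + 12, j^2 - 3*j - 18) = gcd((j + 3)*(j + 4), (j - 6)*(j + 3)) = j + 3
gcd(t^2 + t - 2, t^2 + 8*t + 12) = t + 2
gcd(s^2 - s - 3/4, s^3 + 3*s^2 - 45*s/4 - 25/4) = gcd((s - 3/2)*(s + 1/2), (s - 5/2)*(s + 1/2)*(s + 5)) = s + 1/2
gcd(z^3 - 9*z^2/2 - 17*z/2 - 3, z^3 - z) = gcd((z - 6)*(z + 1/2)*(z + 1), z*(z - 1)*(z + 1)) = z + 1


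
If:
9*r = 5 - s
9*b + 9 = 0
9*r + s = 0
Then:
No Solution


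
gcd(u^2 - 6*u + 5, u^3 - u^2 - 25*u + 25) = u^2 - 6*u + 5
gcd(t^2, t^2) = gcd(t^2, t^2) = t^2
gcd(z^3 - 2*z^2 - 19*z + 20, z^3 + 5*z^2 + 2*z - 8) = z^2 + 3*z - 4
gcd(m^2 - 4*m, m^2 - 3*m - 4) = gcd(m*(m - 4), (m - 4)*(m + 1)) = m - 4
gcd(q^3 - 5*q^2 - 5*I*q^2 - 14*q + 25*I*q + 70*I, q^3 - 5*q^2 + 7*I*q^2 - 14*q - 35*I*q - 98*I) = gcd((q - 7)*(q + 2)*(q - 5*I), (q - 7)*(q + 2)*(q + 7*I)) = q^2 - 5*q - 14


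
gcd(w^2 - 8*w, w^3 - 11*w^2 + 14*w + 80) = w - 8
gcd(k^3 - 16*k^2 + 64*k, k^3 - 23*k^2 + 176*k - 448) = k^2 - 16*k + 64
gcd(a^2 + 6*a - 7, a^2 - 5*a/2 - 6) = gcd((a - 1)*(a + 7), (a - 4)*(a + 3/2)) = 1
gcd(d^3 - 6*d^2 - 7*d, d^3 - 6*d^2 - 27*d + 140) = d - 7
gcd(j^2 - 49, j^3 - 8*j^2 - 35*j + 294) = j - 7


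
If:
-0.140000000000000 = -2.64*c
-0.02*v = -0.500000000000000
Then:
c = 0.05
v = 25.00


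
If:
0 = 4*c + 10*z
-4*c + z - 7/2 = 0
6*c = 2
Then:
No Solution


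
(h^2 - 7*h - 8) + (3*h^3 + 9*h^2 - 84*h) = 3*h^3 + 10*h^2 - 91*h - 8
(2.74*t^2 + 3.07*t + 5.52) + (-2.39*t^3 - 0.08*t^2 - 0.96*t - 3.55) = -2.39*t^3 + 2.66*t^2 + 2.11*t + 1.97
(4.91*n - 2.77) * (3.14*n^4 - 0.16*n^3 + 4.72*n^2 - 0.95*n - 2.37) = 15.4174*n^5 - 9.4834*n^4 + 23.6184*n^3 - 17.7389*n^2 - 9.0052*n + 6.5649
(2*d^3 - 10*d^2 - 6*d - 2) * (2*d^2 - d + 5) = 4*d^5 - 22*d^4 + 8*d^3 - 48*d^2 - 28*d - 10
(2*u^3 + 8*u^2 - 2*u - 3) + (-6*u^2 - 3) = 2*u^3 + 2*u^2 - 2*u - 6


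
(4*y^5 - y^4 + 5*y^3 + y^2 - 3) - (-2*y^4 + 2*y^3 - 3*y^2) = 4*y^5 + y^4 + 3*y^3 + 4*y^2 - 3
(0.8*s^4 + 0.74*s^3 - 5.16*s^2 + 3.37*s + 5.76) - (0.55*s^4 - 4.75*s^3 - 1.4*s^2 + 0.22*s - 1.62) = 0.25*s^4 + 5.49*s^3 - 3.76*s^2 + 3.15*s + 7.38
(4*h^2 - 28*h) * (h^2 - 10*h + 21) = 4*h^4 - 68*h^3 + 364*h^2 - 588*h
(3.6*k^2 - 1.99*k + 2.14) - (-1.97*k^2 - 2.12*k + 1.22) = 5.57*k^2 + 0.13*k + 0.92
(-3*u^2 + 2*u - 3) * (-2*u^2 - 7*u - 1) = 6*u^4 + 17*u^3 - 5*u^2 + 19*u + 3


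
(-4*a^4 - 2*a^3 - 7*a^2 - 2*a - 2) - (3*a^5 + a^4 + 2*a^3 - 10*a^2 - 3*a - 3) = -3*a^5 - 5*a^4 - 4*a^3 + 3*a^2 + a + 1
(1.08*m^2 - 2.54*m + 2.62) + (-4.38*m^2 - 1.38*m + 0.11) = -3.3*m^2 - 3.92*m + 2.73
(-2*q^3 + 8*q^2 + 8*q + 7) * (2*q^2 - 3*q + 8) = -4*q^5 + 22*q^4 - 24*q^3 + 54*q^2 + 43*q + 56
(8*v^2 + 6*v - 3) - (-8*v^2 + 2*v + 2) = 16*v^2 + 4*v - 5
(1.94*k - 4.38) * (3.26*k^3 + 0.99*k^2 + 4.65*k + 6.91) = 6.3244*k^4 - 12.3582*k^3 + 4.6848*k^2 - 6.9616*k - 30.2658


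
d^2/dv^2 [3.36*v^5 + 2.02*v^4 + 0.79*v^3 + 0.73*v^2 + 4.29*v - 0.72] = 67.2*v^3 + 24.24*v^2 + 4.74*v + 1.46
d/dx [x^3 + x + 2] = 3*x^2 + 1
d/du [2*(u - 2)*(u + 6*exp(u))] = 12*u*exp(u) + 4*u - 12*exp(u) - 4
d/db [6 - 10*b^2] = -20*b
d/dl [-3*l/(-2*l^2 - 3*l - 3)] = 3*(3 - 2*l^2)/(4*l^4 + 12*l^3 + 21*l^2 + 18*l + 9)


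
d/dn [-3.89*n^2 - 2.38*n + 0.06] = -7.78*n - 2.38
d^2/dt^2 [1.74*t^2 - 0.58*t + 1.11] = 3.48000000000000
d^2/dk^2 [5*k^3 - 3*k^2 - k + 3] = 30*k - 6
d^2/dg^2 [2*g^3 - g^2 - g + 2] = 12*g - 2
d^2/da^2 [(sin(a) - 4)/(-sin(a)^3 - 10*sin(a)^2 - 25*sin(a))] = 2*(2*sin(a)^2 - 23*sin(a) - 43 - 26/sin(a) + 80/sin(a)^2 + 100/sin(a)^3)/(sin(a) + 5)^4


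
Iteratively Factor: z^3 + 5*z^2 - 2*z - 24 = (z + 3)*(z^2 + 2*z - 8) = (z - 2)*(z + 3)*(z + 4)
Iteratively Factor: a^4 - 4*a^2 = (a + 2)*(a^3 - 2*a^2) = a*(a + 2)*(a^2 - 2*a) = a*(a - 2)*(a + 2)*(a)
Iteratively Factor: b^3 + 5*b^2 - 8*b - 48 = (b - 3)*(b^2 + 8*b + 16) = (b - 3)*(b + 4)*(b + 4)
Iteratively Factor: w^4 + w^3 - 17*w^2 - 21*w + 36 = (w - 1)*(w^3 + 2*w^2 - 15*w - 36) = (w - 4)*(w - 1)*(w^2 + 6*w + 9) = (w - 4)*(w - 1)*(w + 3)*(w + 3)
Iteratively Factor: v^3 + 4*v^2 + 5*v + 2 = (v + 1)*(v^2 + 3*v + 2) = (v + 1)^2*(v + 2)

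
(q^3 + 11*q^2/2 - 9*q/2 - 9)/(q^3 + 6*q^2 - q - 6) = (q - 3/2)/(q - 1)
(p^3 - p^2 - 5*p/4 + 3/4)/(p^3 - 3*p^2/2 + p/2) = (2*p^2 - p - 3)/(2*p*(p - 1))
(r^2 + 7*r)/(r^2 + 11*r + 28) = r/(r + 4)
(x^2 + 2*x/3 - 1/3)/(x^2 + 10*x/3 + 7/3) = (3*x - 1)/(3*x + 7)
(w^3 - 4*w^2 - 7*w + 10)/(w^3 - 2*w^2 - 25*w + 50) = (w^2 + w - 2)/(w^2 + 3*w - 10)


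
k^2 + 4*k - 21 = (k - 3)*(k + 7)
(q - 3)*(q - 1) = q^2 - 4*q + 3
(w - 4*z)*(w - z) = w^2 - 5*w*z + 4*z^2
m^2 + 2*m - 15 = (m - 3)*(m + 5)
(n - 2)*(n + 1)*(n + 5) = n^3 + 4*n^2 - 7*n - 10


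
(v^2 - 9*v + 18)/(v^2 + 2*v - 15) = (v - 6)/(v + 5)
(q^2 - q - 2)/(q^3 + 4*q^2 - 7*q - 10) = 1/(q + 5)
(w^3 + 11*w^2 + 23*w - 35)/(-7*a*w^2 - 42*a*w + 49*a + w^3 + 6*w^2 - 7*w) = (w + 5)/(-7*a + w)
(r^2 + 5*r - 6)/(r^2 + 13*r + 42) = (r - 1)/(r + 7)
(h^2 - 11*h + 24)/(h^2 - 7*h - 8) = (h - 3)/(h + 1)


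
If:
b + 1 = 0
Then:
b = -1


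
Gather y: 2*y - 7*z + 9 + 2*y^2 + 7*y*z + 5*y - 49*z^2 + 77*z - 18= 2*y^2 + y*(7*z + 7) - 49*z^2 + 70*z - 9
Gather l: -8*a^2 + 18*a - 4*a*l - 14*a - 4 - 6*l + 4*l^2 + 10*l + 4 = -8*a^2 + 4*a + 4*l^2 + l*(4 - 4*a)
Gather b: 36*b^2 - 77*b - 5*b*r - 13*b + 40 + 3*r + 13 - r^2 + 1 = 36*b^2 + b*(-5*r - 90) - r^2 + 3*r + 54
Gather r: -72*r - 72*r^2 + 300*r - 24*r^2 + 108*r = -96*r^2 + 336*r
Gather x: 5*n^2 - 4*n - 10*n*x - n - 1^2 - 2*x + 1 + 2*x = 5*n^2 - 10*n*x - 5*n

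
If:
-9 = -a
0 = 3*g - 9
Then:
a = 9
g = 3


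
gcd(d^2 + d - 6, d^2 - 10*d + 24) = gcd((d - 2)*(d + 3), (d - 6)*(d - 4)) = 1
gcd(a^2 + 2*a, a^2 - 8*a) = a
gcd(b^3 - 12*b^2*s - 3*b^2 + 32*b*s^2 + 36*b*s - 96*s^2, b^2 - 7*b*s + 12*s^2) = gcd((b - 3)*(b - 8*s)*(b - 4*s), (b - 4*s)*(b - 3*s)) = -b + 4*s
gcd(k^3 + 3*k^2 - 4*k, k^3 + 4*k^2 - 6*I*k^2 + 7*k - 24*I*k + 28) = k + 4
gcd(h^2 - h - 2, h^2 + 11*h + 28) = 1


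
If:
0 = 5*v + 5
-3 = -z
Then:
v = -1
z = 3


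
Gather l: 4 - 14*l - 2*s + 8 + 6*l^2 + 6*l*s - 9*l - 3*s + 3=6*l^2 + l*(6*s - 23) - 5*s + 15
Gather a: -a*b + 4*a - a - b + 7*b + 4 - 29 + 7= a*(3 - b) + 6*b - 18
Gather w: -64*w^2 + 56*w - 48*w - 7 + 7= -64*w^2 + 8*w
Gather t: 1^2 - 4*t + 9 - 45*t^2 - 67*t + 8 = -45*t^2 - 71*t + 18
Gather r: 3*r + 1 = 3*r + 1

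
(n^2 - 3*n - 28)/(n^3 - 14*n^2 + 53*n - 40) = (n^2 - 3*n - 28)/(n^3 - 14*n^2 + 53*n - 40)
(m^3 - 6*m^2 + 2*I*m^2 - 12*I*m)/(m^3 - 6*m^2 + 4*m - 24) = m/(m - 2*I)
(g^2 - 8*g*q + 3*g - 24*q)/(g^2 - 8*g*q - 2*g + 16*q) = (g + 3)/(g - 2)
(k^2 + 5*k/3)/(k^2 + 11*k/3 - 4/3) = k*(3*k + 5)/(3*k^2 + 11*k - 4)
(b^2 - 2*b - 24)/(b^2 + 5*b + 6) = (b^2 - 2*b - 24)/(b^2 + 5*b + 6)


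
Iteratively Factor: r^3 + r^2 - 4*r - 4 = (r + 1)*(r^2 - 4) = (r + 1)*(r + 2)*(r - 2)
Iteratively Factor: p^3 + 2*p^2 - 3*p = (p - 1)*(p^2 + 3*p) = p*(p - 1)*(p + 3)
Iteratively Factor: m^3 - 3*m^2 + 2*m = (m - 1)*(m^2 - 2*m) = (m - 2)*(m - 1)*(m)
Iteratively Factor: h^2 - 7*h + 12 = (h - 3)*(h - 4)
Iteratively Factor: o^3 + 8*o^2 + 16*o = (o + 4)*(o^2 + 4*o) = o*(o + 4)*(o + 4)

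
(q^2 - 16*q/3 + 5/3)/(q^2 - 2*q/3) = (3*q^2 - 16*q + 5)/(q*(3*q - 2))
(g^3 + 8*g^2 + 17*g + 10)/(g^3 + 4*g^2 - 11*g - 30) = (g + 1)/(g - 3)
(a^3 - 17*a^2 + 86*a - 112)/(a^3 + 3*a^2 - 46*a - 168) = (a^2 - 10*a + 16)/(a^2 + 10*a + 24)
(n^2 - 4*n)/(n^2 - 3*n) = (n - 4)/(n - 3)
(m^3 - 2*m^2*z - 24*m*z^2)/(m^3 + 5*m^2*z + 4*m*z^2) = (m - 6*z)/(m + z)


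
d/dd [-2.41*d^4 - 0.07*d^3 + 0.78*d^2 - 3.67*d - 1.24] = -9.64*d^3 - 0.21*d^2 + 1.56*d - 3.67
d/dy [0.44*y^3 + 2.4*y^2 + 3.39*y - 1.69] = 1.32*y^2 + 4.8*y + 3.39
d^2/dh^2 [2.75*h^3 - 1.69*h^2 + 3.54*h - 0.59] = 16.5*h - 3.38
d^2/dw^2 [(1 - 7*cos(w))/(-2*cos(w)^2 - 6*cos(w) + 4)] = (-63*(1 - cos(2*w))^2*cos(w) + 25*(1 - cos(2*w))^2 + 7*cos(w) + 38*cos(2*w) - 117*cos(3*w) + 14*cos(5*w) + 186)/(6*cos(w) + cos(2*w) - 3)^3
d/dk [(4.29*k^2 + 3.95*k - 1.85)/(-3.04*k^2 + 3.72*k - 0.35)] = (27.9668*k^2 - 14.251*k + 5.4995)/(9.2416*k^4 - 22.6176*k^3 + 15.9664*k^2 - 2.604*k + 0.1225)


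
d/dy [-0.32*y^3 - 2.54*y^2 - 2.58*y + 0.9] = -0.96*y^2 - 5.08*y - 2.58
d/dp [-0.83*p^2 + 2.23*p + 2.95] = 2.23 - 1.66*p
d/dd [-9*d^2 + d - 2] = 1 - 18*d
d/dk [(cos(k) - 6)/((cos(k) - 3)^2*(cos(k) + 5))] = (-13*cos(k) + cos(2*k) - 26)*sin(k)/((cos(k) - 3)^3*(cos(k) + 5)^2)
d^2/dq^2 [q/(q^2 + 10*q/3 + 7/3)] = 6*(4*q*(3*q + 5)^2 - (9*q + 10)*(3*q^2 + 10*q + 7))/(3*q^2 + 10*q + 7)^3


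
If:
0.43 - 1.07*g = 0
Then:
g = 0.40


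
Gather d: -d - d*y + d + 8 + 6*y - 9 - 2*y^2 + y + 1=-d*y - 2*y^2 + 7*y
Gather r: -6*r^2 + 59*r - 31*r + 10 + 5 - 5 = -6*r^2 + 28*r + 10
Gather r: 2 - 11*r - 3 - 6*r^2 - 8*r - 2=-6*r^2 - 19*r - 3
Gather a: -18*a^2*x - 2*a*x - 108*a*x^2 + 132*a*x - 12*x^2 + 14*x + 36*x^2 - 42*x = -18*a^2*x + a*(-108*x^2 + 130*x) + 24*x^2 - 28*x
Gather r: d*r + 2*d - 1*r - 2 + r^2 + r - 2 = d*r + 2*d + r^2 - 4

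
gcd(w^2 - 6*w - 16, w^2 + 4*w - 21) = 1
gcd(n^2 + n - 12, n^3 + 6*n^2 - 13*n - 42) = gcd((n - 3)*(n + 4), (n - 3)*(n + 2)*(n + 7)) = n - 3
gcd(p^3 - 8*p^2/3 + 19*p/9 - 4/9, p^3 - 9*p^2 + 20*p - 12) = p - 1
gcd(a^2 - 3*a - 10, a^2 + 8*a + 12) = a + 2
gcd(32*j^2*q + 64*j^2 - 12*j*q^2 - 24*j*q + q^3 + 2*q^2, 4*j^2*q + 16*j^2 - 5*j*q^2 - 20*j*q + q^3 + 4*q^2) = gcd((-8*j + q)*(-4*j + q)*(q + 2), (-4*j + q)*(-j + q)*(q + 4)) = -4*j + q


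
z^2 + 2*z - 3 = (z - 1)*(z + 3)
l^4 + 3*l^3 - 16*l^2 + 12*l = l*(l - 2)*(l - 1)*(l + 6)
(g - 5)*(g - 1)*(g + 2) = g^3 - 4*g^2 - 7*g + 10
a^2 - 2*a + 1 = (a - 1)^2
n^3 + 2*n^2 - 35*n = n*(n - 5)*(n + 7)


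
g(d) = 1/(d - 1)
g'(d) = -1/(d - 1)^2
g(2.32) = 0.76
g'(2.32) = -0.57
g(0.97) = -33.33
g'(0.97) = -1111.11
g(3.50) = 0.40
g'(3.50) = -0.16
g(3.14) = 0.47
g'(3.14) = -0.22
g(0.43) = -1.75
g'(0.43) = -3.08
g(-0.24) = -0.81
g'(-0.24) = -0.65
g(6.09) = 0.20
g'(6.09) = -0.04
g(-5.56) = -0.15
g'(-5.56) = -0.02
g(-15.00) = -0.06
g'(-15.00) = 0.00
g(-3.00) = -0.25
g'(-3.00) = -0.06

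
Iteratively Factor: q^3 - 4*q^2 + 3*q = (q)*(q^2 - 4*q + 3) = q*(q - 3)*(q - 1)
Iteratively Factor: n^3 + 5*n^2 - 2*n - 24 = (n - 2)*(n^2 + 7*n + 12) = (n - 2)*(n + 3)*(n + 4)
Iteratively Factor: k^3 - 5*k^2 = (k)*(k^2 - 5*k) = k^2*(k - 5)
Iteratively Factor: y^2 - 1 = (y - 1)*(y + 1)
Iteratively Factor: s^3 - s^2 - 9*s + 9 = (s - 1)*(s^2 - 9) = (s - 1)*(s + 3)*(s - 3)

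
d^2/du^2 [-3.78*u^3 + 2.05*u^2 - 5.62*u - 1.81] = 4.1 - 22.68*u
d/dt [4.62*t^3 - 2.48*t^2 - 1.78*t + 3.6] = 13.86*t^2 - 4.96*t - 1.78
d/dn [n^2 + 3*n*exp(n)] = 3*n*exp(n) + 2*n + 3*exp(n)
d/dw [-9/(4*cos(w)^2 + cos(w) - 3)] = -9*(8*cos(w) + 1)*sin(w)/(4*cos(w)^2 + cos(w) - 3)^2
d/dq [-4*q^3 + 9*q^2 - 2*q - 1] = -12*q^2 + 18*q - 2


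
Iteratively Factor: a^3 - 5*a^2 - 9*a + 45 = (a - 3)*(a^2 - 2*a - 15) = (a - 5)*(a - 3)*(a + 3)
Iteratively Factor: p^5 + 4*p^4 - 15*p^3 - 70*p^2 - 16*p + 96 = (p - 4)*(p^4 + 8*p^3 + 17*p^2 - 2*p - 24) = (p - 4)*(p + 3)*(p^3 + 5*p^2 + 2*p - 8) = (p - 4)*(p - 1)*(p + 3)*(p^2 + 6*p + 8) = (p - 4)*(p - 1)*(p + 2)*(p + 3)*(p + 4)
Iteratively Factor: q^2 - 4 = (q + 2)*(q - 2)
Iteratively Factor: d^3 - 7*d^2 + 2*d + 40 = (d - 4)*(d^2 - 3*d - 10) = (d - 4)*(d + 2)*(d - 5)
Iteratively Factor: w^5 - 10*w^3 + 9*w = (w - 1)*(w^4 + w^3 - 9*w^2 - 9*w) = (w - 1)*(w + 1)*(w^3 - 9*w) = (w - 3)*(w - 1)*(w + 1)*(w^2 + 3*w) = w*(w - 3)*(w - 1)*(w + 1)*(w + 3)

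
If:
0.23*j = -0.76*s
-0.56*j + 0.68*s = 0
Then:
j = 0.00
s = 0.00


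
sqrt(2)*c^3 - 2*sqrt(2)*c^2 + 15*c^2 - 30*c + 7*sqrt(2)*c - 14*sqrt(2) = (c - 2)*(c + 7*sqrt(2))*(sqrt(2)*c + 1)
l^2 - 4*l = l*(l - 4)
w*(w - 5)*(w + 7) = w^3 + 2*w^2 - 35*w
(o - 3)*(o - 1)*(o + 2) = o^3 - 2*o^2 - 5*o + 6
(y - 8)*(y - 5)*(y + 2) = y^3 - 11*y^2 + 14*y + 80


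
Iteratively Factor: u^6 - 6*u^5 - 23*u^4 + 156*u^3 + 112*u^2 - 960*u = (u - 4)*(u^5 - 2*u^4 - 31*u^3 + 32*u^2 + 240*u) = (u - 5)*(u - 4)*(u^4 + 3*u^3 - 16*u^2 - 48*u) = (u - 5)*(u - 4)^2*(u^3 + 7*u^2 + 12*u) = (u - 5)*(u - 4)^2*(u + 3)*(u^2 + 4*u) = (u - 5)*(u - 4)^2*(u + 3)*(u + 4)*(u)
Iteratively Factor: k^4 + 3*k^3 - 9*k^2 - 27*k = (k + 3)*(k^3 - 9*k) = k*(k + 3)*(k^2 - 9) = k*(k + 3)^2*(k - 3)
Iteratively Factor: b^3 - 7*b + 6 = (b - 1)*(b^2 + b - 6) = (b - 1)*(b + 3)*(b - 2)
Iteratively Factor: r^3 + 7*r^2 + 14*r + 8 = (r + 4)*(r^2 + 3*r + 2) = (r + 1)*(r + 4)*(r + 2)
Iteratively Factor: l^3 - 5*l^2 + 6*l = (l - 2)*(l^2 - 3*l) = (l - 3)*(l - 2)*(l)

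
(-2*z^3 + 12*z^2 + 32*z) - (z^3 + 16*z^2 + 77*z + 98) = -3*z^3 - 4*z^2 - 45*z - 98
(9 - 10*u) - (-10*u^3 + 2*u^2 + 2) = 10*u^3 - 2*u^2 - 10*u + 7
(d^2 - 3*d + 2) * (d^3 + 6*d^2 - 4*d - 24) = d^5 + 3*d^4 - 20*d^3 + 64*d - 48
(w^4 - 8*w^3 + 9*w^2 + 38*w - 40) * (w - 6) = w^5 - 14*w^4 + 57*w^3 - 16*w^2 - 268*w + 240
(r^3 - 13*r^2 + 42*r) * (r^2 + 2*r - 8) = r^5 - 11*r^4 + 8*r^3 + 188*r^2 - 336*r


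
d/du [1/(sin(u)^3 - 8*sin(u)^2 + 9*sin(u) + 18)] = (-3*sin(u)^2 + 16*sin(u) - 9)*cos(u)/(sin(u)^3 - 8*sin(u)^2 + 9*sin(u) + 18)^2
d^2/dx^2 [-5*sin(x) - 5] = 5*sin(x)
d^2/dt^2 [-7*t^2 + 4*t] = -14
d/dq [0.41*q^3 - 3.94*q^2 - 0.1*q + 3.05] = 1.23*q^2 - 7.88*q - 0.1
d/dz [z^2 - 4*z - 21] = 2*z - 4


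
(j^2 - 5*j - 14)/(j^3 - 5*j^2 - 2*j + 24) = (j - 7)/(j^2 - 7*j + 12)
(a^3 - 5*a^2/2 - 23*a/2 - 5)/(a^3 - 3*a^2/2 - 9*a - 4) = (a - 5)/(a - 4)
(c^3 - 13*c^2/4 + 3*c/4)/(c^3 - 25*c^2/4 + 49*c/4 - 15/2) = c*(4*c - 1)/(4*c^2 - 13*c + 10)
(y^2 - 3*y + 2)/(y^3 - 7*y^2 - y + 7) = (y - 2)/(y^2 - 6*y - 7)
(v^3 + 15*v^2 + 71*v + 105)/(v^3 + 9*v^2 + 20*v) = (v^2 + 10*v + 21)/(v*(v + 4))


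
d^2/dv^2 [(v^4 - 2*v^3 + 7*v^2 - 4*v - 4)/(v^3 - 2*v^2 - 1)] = 2*(7*v^6 - 9*v^5 - 6*v^4 + 101*v^3 - 108*v^2 + 6*v + 15)/(v^9 - 6*v^8 + 12*v^7 - 11*v^6 + 12*v^5 - 12*v^4 + 3*v^3 - 6*v^2 - 1)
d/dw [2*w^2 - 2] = 4*w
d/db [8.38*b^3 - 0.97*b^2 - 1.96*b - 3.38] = 25.14*b^2 - 1.94*b - 1.96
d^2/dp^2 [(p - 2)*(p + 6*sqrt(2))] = 2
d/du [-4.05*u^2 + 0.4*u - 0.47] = 0.4 - 8.1*u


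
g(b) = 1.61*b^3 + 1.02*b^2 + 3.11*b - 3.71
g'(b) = 4.83*b^2 + 2.04*b + 3.11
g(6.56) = 515.09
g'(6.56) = 224.34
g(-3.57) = -75.07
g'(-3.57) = 57.39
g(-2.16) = -21.89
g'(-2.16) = 21.24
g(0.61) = -1.07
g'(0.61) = 6.15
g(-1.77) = -14.95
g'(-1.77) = 14.63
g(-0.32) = -4.65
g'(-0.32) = 2.95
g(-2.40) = -27.56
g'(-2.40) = 26.03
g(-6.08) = -346.77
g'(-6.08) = 169.25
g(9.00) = 1280.59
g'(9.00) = 412.70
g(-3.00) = -47.33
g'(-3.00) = 40.46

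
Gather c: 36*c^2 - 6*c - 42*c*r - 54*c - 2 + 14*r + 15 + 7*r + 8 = 36*c^2 + c*(-42*r - 60) + 21*r + 21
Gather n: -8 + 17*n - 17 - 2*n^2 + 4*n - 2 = -2*n^2 + 21*n - 27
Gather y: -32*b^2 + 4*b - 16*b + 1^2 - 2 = -32*b^2 - 12*b - 1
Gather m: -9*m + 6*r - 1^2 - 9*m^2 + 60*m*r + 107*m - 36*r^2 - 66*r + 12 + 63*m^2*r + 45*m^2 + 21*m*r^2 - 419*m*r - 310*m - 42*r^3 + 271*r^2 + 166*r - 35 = m^2*(63*r + 36) + m*(21*r^2 - 359*r - 212) - 42*r^3 + 235*r^2 + 106*r - 24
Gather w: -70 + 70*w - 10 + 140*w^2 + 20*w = 140*w^2 + 90*w - 80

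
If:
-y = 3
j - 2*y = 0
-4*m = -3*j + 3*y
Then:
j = -6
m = -9/4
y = -3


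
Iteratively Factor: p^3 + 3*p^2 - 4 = (p - 1)*(p^2 + 4*p + 4) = (p - 1)*(p + 2)*(p + 2)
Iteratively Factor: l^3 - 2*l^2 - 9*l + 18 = (l - 2)*(l^2 - 9) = (l - 3)*(l - 2)*(l + 3)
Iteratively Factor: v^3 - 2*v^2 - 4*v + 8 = (v - 2)*(v^2 - 4) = (v - 2)^2*(v + 2)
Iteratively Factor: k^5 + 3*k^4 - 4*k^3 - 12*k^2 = (k - 2)*(k^4 + 5*k^3 + 6*k^2) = (k - 2)*(k + 3)*(k^3 + 2*k^2) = k*(k - 2)*(k + 3)*(k^2 + 2*k) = k^2*(k - 2)*(k + 3)*(k + 2)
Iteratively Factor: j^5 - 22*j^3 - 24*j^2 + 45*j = (j - 5)*(j^4 + 5*j^3 + 3*j^2 - 9*j) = (j - 5)*(j + 3)*(j^3 + 2*j^2 - 3*j) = (j - 5)*(j + 3)^2*(j^2 - j) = (j - 5)*(j - 1)*(j + 3)^2*(j)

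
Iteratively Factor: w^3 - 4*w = (w)*(w^2 - 4) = w*(w + 2)*(w - 2)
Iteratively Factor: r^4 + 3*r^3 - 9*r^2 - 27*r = (r + 3)*(r^3 - 9*r) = (r + 3)^2*(r^2 - 3*r) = (r - 3)*(r + 3)^2*(r)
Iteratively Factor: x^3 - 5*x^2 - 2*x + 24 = (x - 4)*(x^2 - x - 6) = (x - 4)*(x - 3)*(x + 2)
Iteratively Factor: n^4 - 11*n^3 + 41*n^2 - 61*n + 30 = (n - 1)*(n^3 - 10*n^2 + 31*n - 30) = (n - 2)*(n - 1)*(n^2 - 8*n + 15) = (n - 3)*(n - 2)*(n - 1)*(n - 5)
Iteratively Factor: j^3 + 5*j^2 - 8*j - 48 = (j - 3)*(j^2 + 8*j + 16) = (j - 3)*(j + 4)*(j + 4)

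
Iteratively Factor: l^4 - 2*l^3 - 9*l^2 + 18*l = (l - 2)*(l^3 - 9*l) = (l - 3)*(l - 2)*(l^2 + 3*l) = l*(l - 3)*(l - 2)*(l + 3)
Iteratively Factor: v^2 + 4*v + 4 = (v + 2)*(v + 2)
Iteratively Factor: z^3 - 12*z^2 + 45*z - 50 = (z - 5)*(z^2 - 7*z + 10) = (z - 5)*(z - 2)*(z - 5)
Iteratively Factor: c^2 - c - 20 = (c - 5)*(c + 4)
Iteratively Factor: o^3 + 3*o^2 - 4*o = (o)*(o^2 + 3*o - 4) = o*(o - 1)*(o + 4)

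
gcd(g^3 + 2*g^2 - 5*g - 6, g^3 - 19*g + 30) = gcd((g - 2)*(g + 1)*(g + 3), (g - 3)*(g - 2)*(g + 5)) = g - 2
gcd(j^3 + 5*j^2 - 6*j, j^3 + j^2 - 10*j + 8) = j - 1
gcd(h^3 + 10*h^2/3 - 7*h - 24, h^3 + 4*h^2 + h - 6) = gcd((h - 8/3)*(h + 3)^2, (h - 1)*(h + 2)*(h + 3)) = h + 3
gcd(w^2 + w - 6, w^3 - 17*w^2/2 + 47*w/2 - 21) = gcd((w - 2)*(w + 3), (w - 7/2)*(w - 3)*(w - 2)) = w - 2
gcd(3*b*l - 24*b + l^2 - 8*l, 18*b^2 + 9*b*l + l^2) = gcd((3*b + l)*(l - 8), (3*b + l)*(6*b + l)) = 3*b + l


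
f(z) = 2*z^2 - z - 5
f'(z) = 4*z - 1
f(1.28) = -3.00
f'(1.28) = 4.12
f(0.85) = -4.40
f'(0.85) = 2.40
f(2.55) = 5.46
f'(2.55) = 9.20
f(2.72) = 7.08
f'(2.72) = 9.88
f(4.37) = 28.82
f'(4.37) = 16.48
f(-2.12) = 6.11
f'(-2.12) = -9.48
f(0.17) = -5.11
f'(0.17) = -0.32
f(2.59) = 5.83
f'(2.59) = 9.36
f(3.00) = 10.00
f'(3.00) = 11.00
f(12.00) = 271.00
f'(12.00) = 47.00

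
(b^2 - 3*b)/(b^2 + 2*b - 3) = b*(b - 3)/(b^2 + 2*b - 3)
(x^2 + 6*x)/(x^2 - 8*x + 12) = x*(x + 6)/(x^2 - 8*x + 12)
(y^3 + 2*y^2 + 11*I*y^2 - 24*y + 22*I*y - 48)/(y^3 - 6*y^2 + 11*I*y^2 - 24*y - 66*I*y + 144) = (y + 2)/(y - 6)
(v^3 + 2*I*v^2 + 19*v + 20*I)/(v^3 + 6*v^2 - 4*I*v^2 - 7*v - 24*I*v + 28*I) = (v^2 + 6*I*v - 5)/(v^2 + 6*v - 7)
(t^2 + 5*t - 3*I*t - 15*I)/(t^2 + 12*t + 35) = (t - 3*I)/(t + 7)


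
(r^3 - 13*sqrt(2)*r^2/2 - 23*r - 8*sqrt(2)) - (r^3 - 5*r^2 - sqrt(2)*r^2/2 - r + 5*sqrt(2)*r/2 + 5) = -6*sqrt(2)*r^2 + 5*r^2 - 22*r - 5*sqrt(2)*r/2 - 8*sqrt(2) - 5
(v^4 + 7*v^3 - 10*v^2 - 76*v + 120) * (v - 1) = v^5 + 6*v^4 - 17*v^3 - 66*v^2 + 196*v - 120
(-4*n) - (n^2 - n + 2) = -n^2 - 3*n - 2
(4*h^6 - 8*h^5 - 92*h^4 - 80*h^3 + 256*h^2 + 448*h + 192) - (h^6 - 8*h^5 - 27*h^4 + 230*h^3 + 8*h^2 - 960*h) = 3*h^6 - 65*h^4 - 310*h^3 + 248*h^2 + 1408*h + 192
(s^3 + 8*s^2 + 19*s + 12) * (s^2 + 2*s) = s^5 + 10*s^4 + 35*s^3 + 50*s^2 + 24*s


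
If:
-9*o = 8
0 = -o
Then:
No Solution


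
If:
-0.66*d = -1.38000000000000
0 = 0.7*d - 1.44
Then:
No Solution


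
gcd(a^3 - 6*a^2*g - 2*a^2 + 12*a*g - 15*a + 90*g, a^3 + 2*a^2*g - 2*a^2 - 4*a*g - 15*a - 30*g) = a^2 - 2*a - 15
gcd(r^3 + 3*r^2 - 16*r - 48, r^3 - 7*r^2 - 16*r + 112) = r^2 - 16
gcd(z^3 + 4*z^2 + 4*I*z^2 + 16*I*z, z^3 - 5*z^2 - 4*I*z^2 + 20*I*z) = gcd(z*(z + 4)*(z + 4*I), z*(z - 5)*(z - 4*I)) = z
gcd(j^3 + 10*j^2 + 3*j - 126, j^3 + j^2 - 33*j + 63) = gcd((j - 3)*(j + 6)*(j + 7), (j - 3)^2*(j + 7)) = j^2 + 4*j - 21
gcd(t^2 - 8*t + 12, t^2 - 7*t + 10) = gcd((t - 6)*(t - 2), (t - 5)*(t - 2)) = t - 2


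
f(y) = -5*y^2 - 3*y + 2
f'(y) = -10*y - 3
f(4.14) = -96.12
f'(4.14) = -44.40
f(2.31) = -31.61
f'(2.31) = -26.10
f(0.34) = 0.40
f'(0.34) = -6.40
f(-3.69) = -55.01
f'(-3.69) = 33.90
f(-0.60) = 2.00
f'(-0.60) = 3.00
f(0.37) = 0.21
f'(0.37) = -6.70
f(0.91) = -4.87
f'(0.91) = -12.10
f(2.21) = -29.05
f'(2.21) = -25.10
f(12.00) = -754.00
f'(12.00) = -123.00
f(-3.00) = -34.00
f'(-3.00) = 27.00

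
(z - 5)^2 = z^2 - 10*z + 25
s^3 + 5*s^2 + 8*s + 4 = (s + 1)*(s + 2)^2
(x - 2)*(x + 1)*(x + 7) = x^3 + 6*x^2 - 9*x - 14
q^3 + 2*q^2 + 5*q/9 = q*(q + 1/3)*(q + 5/3)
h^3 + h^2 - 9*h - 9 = (h - 3)*(h + 1)*(h + 3)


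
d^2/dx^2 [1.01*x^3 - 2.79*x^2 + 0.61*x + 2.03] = 6.06*x - 5.58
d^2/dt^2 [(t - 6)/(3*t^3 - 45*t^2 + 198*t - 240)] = 2*(3*(t - 6)*(t^2 - 10*t + 22)^2 + (-t^2 + 10*t - (t - 6)*(t - 5) - 22)*(t^3 - 15*t^2 + 66*t - 80))/(t^3 - 15*t^2 + 66*t - 80)^3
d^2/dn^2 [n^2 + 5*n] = 2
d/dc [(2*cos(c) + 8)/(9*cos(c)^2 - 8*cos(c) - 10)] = 2*(9*cos(c)^2 + 72*cos(c) - 22)*sin(c)/(9*sin(c)^2 + 8*cos(c) + 1)^2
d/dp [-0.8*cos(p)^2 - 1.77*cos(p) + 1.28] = (1.6*cos(p) + 1.77)*sin(p)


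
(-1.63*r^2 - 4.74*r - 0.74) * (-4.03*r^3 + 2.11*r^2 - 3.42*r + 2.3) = 6.5689*r^5 + 15.6629*r^4 - 1.4446*r^3 + 10.9004*r^2 - 8.3712*r - 1.702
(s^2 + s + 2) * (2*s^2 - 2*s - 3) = 2*s^4 - s^2 - 7*s - 6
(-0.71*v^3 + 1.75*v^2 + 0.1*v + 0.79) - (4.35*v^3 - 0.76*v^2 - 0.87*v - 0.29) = -5.06*v^3 + 2.51*v^2 + 0.97*v + 1.08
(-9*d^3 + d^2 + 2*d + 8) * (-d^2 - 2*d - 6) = 9*d^5 + 17*d^4 + 50*d^3 - 18*d^2 - 28*d - 48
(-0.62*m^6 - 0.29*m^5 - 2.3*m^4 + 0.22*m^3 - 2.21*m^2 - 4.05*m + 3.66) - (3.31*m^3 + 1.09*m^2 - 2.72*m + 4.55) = -0.62*m^6 - 0.29*m^5 - 2.3*m^4 - 3.09*m^3 - 3.3*m^2 - 1.33*m - 0.89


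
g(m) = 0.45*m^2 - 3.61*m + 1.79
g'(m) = 0.9*m - 3.61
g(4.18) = -5.44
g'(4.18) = 0.15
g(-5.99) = 39.56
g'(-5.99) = -9.00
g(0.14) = 1.29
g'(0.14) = -3.48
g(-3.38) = 19.13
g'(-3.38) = -6.65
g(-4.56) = 27.61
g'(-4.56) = -7.71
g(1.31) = -2.17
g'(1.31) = -2.43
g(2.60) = -4.55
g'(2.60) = -1.27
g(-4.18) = 24.74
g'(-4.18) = -7.37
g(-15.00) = 157.19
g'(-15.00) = -17.11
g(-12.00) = 109.91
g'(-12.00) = -14.41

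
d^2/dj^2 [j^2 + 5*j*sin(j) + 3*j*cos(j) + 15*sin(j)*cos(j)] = -5*j*sin(j) - 3*j*cos(j) - 6*sin(j) - 30*sin(2*j) + 10*cos(j) + 2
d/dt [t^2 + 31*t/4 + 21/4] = 2*t + 31/4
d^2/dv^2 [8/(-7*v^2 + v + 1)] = 16*(-49*v^2 + 7*v + (14*v - 1)^2 + 7)/(-7*v^2 + v + 1)^3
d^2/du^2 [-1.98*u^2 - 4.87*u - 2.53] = -3.96000000000000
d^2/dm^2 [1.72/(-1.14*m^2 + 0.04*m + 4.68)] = (-4.470624*m^2 + 0.156864*m + 1.72*(2.28*m - 0.04)*(4.56*m - 0.08) + 18.353088)/(-1.14*m^2 + 0.04*m + 4.68)^3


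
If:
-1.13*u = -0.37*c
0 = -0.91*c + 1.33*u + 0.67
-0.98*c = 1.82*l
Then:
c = 1.41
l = -0.76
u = 0.46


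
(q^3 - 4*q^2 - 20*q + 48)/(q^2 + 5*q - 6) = (q^3 - 4*q^2 - 20*q + 48)/(q^2 + 5*q - 6)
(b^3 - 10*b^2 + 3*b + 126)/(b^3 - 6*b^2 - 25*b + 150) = (b^2 - 4*b - 21)/(b^2 - 25)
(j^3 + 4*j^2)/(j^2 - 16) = j^2/(j - 4)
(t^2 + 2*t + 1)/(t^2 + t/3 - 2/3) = 3*(t + 1)/(3*t - 2)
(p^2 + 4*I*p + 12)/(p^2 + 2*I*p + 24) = (p - 2*I)/(p - 4*I)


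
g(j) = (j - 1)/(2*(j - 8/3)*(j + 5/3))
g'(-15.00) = 0.00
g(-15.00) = -0.03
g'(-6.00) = -0.02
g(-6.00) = -0.09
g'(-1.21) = -1.49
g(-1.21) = 0.62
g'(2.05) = -0.53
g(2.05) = -0.23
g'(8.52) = -0.01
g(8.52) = 0.06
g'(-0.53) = -0.26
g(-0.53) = 0.21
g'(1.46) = -0.16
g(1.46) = -0.06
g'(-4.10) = -0.06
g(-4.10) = -0.15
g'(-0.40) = -0.21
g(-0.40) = 0.18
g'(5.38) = -0.03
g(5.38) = 0.11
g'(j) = -(j - 1)/(2*(j - 8/3)*(j + 5/3)^2) + 1/(2*(j - 8/3)*(j + 5/3)) - (j - 1)/(2*(j - 8/3)^2*(j + 5/3)) = 9*(-9*j^2 + 18*j - 49)/(2*(81*j^4 - 162*j^3 - 639*j^2 + 720*j + 1600))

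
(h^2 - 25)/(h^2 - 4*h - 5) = (h + 5)/(h + 1)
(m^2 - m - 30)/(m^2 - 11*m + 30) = (m + 5)/(m - 5)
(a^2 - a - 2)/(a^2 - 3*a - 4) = (a - 2)/(a - 4)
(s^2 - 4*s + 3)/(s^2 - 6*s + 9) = (s - 1)/(s - 3)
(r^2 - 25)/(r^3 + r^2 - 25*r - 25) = 1/(r + 1)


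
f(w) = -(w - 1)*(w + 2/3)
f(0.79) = 0.31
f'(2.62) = -4.91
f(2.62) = -5.32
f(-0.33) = 0.45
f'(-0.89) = 2.11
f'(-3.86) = 8.05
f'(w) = 1/3 - 2*w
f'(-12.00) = 24.33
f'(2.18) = -4.03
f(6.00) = -33.33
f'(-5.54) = 11.41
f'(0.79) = -1.25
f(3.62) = -11.23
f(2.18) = -3.36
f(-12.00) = -147.33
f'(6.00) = -11.67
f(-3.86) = -15.52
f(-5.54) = -31.87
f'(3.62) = -6.91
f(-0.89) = -0.42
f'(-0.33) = 0.99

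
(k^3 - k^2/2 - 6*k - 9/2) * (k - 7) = k^4 - 15*k^3/2 - 5*k^2/2 + 75*k/2 + 63/2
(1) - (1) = 0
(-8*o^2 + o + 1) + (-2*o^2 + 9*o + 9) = -10*o^2 + 10*o + 10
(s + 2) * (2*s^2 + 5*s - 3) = 2*s^3 + 9*s^2 + 7*s - 6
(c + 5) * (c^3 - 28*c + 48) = c^4 + 5*c^3 - 28*c^2 - 92*c + 240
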